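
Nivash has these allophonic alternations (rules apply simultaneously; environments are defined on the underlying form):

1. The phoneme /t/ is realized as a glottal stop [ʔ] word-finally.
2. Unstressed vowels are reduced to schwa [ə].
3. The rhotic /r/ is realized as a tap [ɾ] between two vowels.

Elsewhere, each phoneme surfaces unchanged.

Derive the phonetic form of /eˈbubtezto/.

[əˈbubtəztə]

/e/ (word-initial): in an unstressed syllable, so rule 2 applies → [ə].
/u/ (between /b/ and /b/): rule 2 targets it, but not in an unstressed syllable → unchanged [u].
/t/ (between /b/ and /e/) fails the environment for rule 1, so it stays [t].
/e/ (between /t/ and /z/) occurs in an unstressed syllable → [ə] by rule 2.
/t/ — between /z/ and /o/; rule 1 does not apply here → [t].
/o/ (word-final) occurs in an unstressed syllable → [ə] by rule 2.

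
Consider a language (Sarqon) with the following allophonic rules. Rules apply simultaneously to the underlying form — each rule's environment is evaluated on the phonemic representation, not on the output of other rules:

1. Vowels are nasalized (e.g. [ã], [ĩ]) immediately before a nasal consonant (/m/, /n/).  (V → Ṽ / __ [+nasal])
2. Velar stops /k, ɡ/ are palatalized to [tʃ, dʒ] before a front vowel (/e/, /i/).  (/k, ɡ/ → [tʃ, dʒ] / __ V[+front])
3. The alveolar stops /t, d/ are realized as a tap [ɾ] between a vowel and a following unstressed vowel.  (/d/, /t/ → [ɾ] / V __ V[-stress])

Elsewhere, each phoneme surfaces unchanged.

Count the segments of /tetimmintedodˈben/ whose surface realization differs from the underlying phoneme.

Segments that undergo a rule: /t/ → [ɾ] (rule 3); /i/ → [ĩ] (rule 1); /i/ → [ĩ] (rule 1); /d/ → [ɾ] (rule 3); /e/ → [ẽ] (rule 1).
All other segments surface unchanged.

5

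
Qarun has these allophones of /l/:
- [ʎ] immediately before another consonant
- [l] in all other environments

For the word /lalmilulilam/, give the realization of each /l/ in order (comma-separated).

[l], [ʎ], [l], [l], [l]

Occurrence 1 (position 1): no conditioning environment matches → elsewhere allophone [l].
Occurrence 2 (position 3): immediately before another consonant → [ʎ].
Occurrence 3 (position 6): no conditioning environment matches → elsewhere allophone [l].
Occurrence 4 (position 8): no conditioning environment matches → elsewhere allophone [l].
Occurrence 5 (position 10): no conditioning environment matches → elsewhere allophone [l].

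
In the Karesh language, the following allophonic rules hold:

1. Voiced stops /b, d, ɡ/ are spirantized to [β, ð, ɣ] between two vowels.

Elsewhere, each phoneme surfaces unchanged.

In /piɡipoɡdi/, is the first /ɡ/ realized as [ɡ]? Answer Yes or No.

No

/ɡ/ (between /i/ and /i/) occurs between two vowels → [ɣ] by rule 1.
The actual realization is [ɣ], not [ɡ].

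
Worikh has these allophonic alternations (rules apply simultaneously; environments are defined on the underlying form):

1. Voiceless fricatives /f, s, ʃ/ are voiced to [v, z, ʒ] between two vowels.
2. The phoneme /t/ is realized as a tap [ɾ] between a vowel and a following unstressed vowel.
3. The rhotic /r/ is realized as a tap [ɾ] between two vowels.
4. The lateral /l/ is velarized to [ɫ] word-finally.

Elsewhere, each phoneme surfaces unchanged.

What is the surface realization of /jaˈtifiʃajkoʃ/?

[jaˈtiviʒajkoʃ]

/j/ — not in any rule's target class → [j].
/a/ — not in any rule's target class → [a].
/t/ — between /a/ and /i/; rule 2 does not apply here → [t].
/i/ — not in any rule's target class → [i].
/f/ meets the environment for rule 1 (between two vowels) → [v].
/i/ — not in any rule's target class → [i].
/ʃ/ meets the environment for rule 1 (between two vowels) → [ʒ].
/a/ stays [a].
/j/ (between /a/ and /k/): no rule targets it → [j].
/k/ — not in any rule's target class → [k].
/o/ (between /k/ and /ʃ/): no rule targets it → [o].
/ʃ/ (word-final): rule 1 targets it, but not between two vowels → unchanged [ʃ].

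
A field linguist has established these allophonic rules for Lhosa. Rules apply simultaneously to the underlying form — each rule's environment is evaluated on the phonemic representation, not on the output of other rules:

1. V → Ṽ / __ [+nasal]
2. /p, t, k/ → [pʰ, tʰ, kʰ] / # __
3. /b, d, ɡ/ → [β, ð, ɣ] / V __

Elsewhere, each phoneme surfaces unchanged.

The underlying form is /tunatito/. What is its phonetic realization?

[tʰũnatito]

/t/ (word-initial): word-initially, so rule 2 applies → [tʰ].
/u/ (between /t/ and /n/): before a nasal consonant, so rule 1 applies → [ũ].
/n/ — not in any rule's target class → [n].
/a/ — between /n/ and /t/; rule 1 does not apply here → [a].
/t/ (between /a/ and /i/) fails the environment for rule 2, so it stays [t].
/i/ (between /t/ and /t/) fails the environment for rule 1, so it stays [i].
/t/ — between /i/ and /o/; rule 2 does not apply here → [t].
/o/ — word-final; rule 1 does not apply here → [o].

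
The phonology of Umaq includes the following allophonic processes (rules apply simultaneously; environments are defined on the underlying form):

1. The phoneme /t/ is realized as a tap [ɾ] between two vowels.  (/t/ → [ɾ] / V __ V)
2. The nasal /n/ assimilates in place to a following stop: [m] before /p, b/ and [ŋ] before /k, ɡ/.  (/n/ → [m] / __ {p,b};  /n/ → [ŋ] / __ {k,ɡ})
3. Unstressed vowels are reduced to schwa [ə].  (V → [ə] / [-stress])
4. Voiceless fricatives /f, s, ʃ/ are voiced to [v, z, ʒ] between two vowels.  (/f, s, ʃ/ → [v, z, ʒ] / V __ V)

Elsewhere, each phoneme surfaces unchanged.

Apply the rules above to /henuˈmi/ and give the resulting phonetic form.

/h/ (word-initial): no rule targets it → [h].
/e/ (between /h/ and /n/) occurs in an unstressed syllable → [ə] by rule 3.
/n/ (between /e/ and /u/) fails the environment for rule 2, so it stays [n].
/u/ (between /n/ and /m/): in an unstressed syllable, so rule 3 applies → [ə].
/m/ (between /u/ and /i/): no rule targets it → [m].
/i/ (word-final): rule 3 targets it, but not in an unstressed syllable → unchanged [i].

[hənəˈmi]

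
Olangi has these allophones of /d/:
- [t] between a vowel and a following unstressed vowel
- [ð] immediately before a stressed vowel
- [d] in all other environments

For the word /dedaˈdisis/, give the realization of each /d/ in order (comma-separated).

Occurrence 1 (position 1): no conditioning environment matches → elsewhere allophone [d].
Occurrence 2 (position 3): between a vowel and a following unstressed vowel → [t].
Occurrence 3 (position 5): immediately before a stressed vowel → [ð].

[d], [t], [ð]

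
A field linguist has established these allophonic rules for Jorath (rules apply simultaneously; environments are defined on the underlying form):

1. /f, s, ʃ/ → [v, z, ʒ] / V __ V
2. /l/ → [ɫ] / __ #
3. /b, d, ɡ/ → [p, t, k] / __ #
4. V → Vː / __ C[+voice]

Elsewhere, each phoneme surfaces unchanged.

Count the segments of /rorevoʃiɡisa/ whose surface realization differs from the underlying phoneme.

5

Segments that undergo a rule: /o/ → [oː] (rule 4); /e/ → [eː] (rule 4); /ʃ/ → [ʒ] (rule 1); /i/ → [iː] (rule 4); /s/ → [z] (rule 1).
All other segments surface unchanged.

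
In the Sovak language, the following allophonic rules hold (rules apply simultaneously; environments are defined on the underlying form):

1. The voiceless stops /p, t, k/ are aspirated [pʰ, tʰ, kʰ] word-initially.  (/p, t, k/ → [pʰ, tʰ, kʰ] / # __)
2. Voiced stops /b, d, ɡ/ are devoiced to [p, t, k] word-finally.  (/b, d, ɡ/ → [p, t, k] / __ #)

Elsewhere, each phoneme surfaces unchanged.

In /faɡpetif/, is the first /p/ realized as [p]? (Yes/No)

Yes

/p/ (between /ɡ/ and /e/) fails the environment for rule 1, so it stays [p].
The actual realization is [p], which matches [p].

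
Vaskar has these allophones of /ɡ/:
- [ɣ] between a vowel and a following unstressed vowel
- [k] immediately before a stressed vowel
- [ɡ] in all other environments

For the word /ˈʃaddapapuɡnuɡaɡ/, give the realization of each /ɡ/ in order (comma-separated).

[ɡ], [ɣ], [ɡ]

Occurrence 1 (position 10): no conditioning environment matches → elsewhere allophone [ɡ].
Occurrence 2 (position 13): between a vowel and a following unstressed vowel → [ɣ].
Occurrence 3 (position 15): no conditioning environment matches → elsewhere allophone [ɡ].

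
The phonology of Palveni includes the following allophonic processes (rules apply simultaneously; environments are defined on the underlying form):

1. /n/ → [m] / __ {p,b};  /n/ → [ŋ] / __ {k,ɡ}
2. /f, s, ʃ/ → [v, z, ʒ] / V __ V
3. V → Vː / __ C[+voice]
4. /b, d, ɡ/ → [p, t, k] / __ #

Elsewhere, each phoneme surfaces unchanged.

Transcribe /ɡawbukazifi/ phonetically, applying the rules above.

[ɡaːwbukaːzivi]

/ɡ/ (word-initial): rule 4 targets it, but not word-finally → unchanged [ɡ].
Rule 3 applies to /a/ (between /ɡ/ and /w/: before a voiced consonant) → [aː].
/w/ stays [w].
/b/ (between /w/ and /u/) is in the target of rule 4 but the environment (word-finally) is not met → [b].
/u/ (between /b/ and /k/): rule 3 targets it, but not before a voiced consonant → unchanged [u].
/k/ (between /u/ and /a/) is unaffected → [k].
Rule 3 applies to /a/ (between /k/ and /z/: before a voiced consonant) → [aː].
/z/ (between /a/ and /i/): no rule targets it → [z].
/i/ (between /z/ and /f/) is in the target of rule 3 but the environment (before a voiced consonant) is not met → [i].
/f/ meets the environment for rule 2 (between two vowels) → [v].
/i/ (word-final) is in the target of rule 3 but the environment (before a voiced consonant) is not met → [i].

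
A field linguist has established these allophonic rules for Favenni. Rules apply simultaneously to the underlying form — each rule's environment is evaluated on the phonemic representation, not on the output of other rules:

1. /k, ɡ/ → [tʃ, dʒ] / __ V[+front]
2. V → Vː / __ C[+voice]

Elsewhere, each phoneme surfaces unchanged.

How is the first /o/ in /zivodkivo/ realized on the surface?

/o/ (between /v/ and /d/) occurs before a voiced consonant → [oː] by rule 2.

[oː]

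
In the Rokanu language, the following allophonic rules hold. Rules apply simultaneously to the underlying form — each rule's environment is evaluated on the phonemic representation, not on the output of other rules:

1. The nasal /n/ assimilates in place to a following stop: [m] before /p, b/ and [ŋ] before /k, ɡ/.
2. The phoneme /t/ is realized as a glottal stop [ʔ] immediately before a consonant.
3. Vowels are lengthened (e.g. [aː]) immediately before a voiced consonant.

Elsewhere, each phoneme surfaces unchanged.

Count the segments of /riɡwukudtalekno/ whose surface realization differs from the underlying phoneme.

Segments that undergo a rule: /i/ → [iː] (rule 3); /u/ → [uː] (rule 3); /a/ → [aː] (rule 3).
All other segments surface unchanged.

3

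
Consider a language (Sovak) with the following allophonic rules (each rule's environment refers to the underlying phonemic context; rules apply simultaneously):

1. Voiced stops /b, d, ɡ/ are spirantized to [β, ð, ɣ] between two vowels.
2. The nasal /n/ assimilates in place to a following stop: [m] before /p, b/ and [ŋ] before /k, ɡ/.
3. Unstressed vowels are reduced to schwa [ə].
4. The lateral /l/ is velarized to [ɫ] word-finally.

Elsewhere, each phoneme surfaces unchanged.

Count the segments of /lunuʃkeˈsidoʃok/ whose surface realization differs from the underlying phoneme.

Segments that undergo a rule: /u/ → [ə] (rule 3); /u/ → [ə] (rule 3); /e/ → [ə] (rule 3); /d/ → [ð] (rule 1); /o/ → [ə] (rule 3); /o/ → [ə] (rule 3).
All other segments surface unchanged.

6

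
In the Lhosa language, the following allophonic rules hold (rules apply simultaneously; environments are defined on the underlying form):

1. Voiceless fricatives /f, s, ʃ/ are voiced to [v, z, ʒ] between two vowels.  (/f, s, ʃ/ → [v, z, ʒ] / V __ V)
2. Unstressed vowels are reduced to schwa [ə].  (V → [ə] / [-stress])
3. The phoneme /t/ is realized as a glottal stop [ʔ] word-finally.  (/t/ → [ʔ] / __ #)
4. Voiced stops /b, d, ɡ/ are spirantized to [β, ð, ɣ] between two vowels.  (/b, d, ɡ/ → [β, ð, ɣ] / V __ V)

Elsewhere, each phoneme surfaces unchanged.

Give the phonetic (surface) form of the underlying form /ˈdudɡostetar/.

[ˈdudɡəstətər]

/d/ (word-initial) fails the environment for rule 4, so it stays [d].
/u/ — between /d/ and /d/; rule 2 does not apply here → [u].
/d/ (between /u/ and /ɡ/) is in the target of rule 4 but the environment (between two vowels) is not met → [d].
/ɡ/ (between /d/ and /o/): rule 4 targets it, but not between two vowels → unchanged [ɡ].
/o/ — between /ɡ/ and /s/, in an unstressed syllable — surfaces as [ə] (rule 2).
/s/ — between /o/ and /t/; rule 1 does not apply here → [s].
/t/ — between /s/ and /e/; rule 3 does not apply here → [t].
/e/ meets the environment for rule 2 (in an unstressed syllable) → [ə].
/t/ (between /e/ and /a/) fails the environment for rule 3, so it stays [t].
/a/ — between /t/ and /r/, in an unstressed syllable — surfaces as [ə] (rule 2).
/r/ stays [r].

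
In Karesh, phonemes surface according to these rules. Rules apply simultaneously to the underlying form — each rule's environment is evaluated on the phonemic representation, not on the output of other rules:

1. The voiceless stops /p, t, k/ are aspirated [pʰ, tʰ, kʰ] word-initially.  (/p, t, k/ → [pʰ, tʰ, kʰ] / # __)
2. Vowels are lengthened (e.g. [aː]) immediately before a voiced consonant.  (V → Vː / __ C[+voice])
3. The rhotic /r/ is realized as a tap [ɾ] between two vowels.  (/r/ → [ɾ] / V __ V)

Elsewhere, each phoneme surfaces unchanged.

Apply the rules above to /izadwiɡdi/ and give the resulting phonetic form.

/i/ meets the environment for rule 2 (before a voiced consonant) → [iː].
/z/ (between /i/ and /a/) is unaffected → [z].
/a/ — between /z/ and /d/, before a voiced consonant — surfaces as [aː] (rule 2).
/d/ stays [d].
/w/ — not in any rule's target class → [w].
/i/ meets the environment for rule 2 (before a voiced consonant) → [iː].
/ɡ/ stays [ɡ].
/d/ (between /ɡ/ and /i/): no rule targets it → [d].
/i/ (word-final) is in the target of rule 2 but the environment (before a voiced consonant) is not met → [i].

[iːzaːdwiːɡdi]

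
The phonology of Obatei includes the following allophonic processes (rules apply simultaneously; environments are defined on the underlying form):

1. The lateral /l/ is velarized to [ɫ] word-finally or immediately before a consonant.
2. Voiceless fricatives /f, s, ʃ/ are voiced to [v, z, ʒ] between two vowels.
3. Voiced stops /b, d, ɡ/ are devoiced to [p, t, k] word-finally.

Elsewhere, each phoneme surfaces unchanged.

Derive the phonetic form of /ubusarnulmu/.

/u/ (word-initial): no rule targets it → [u].
/b/ (between /u/ and /u/) is in the target of rule 3 but the environment (word-finally) is not met → [b].
/u/ stays [u].
/s/ meets the environment for rule 2 (between two vowels) → [z].
/a/ — not in any rule's target class → [a].
/r/ (between /a/ and /n/) is unaffected → [r].
/n/ — not in any rule's target class → [n].
/u/ (between /n/ and /l/) is unaffected → [u].
Rule 1 applies to /l/ (between /u/ and /m/: word-finally or immediately before a consonant) → [ɫ].
/m/ (between /l/ and /u/): no rule targets it → [m].
/u/ (word-final): no rule targets it → [u].

[ubuzarnuɫmu]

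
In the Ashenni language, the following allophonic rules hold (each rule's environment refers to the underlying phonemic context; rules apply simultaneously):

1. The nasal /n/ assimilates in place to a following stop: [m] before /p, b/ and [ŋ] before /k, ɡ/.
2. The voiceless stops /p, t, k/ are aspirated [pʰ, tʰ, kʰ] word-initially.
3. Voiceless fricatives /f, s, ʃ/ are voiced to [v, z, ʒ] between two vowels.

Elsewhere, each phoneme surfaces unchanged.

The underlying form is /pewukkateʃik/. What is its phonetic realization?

/p/ meets the environment for rule 2 (word-initially) → [pʰ].
/e/ stays [e].
/w/ (between /e/ and /u/): no rule targets it → [w].
/u/ — not in any rule's target class → [u].
/k/ (between /u/ and /k/): rule 2 targets it, but not word-initially → unchanged [k].
/k/ (between /k/ and /a/) fails the environment for rule 2, so it stays [k].
/a/ (between /k/ and /t/) is unaffected → [a].
/t/ — between /a/ and /e/; rule 2 does not apply here → [t].
/e/ — not in any rule's target class → [e].
Rule 3 applies to /ʃ/ (between /e/ and /i/: between two vowels) → [ʒ].
/i/ stays [i].
/k/ (word-final): rule 2 targets it, but not word-initially → unchanged [k].

[pʰewukkateʒik]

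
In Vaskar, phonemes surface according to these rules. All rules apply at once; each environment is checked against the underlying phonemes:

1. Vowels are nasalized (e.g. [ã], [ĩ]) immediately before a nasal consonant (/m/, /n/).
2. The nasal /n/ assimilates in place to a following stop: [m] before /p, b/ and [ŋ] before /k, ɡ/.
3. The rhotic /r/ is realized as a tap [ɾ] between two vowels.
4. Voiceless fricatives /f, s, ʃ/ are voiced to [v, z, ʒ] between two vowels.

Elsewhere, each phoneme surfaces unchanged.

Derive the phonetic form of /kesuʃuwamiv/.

[kezuʒuwãmiv]

/k/ stays [k].
/e/ — between /k/ and /s/; rule 1 does not apply here → [e].
/s/ — between /e/ and /u/, between two vowels — surfaces as [z] (rule 4).
/u/ (between /s/ and /ʃ/) is in the target of rule 1 but the environment (before a nasal consonant) is not met → [u].
/ʃ/ — between /u/ and /u/, between two vowels — surfaces as [ʒ] (rule 4).
/u/ (between /ʃ/ and /w/) fails the environment for rule 1, so it stays [u].
/w/ — not in any rule's target class → [w].
/a/ (between /w/ and /m/) occurs before a nasal consonant → [ã] by rule 1.
/m/ (between /a/ and /i/): no rule targets it → [m].
/i/ — between /m/ and /v/; rule 1 does not apply here → [i].
/v/ (word-final) is unaffected → [v].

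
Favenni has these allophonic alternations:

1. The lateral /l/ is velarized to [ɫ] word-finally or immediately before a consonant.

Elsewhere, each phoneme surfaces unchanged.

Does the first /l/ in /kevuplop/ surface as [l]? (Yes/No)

Yes

/l/ (between /p/ and /o/): rule 1 targets it, but not word-finally or immediately before a consonant → unchanged [l].
The actual realization is [l], which matches [l].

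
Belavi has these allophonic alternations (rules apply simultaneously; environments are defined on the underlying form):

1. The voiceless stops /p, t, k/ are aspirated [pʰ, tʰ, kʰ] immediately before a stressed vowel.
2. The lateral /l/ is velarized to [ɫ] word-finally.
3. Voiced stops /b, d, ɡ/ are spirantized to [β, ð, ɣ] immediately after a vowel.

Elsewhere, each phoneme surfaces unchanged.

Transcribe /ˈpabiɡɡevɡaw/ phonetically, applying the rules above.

/p/ (word-initial) occurs immediately before a stressed vowel → [pʰ] by rule 1.
/a/ — not in any rule's target class → [a].
/b/ (between /a/ and /i/) occurs immediately after a vowel → [β] by rule 3.
/i/ (between /b/ and /ɡ/) is unaffected → [i].
/ɡ/ meets the environment for rule 3 (immediately after a vowel) → [ɣ].
/ɡ/ (between /ɡ/ and /e/): rule 3 targets it, but not immediately after a vowel → unchanged [ɡ].
/e/ (between /ɡ/ and /v/) is unaffected → [e].
/v/ stays [v].
/ɡ/ (between /v/ and /a/): rule 3 targets it, but not immediately after a vowel → unchanged [ɡ].
/a/ (between /ɡ/ and /w/) is unaffected → [a].
/w/ — not in any rule's target class → [w].

[ˈpʰaβiɣɡevɡaw]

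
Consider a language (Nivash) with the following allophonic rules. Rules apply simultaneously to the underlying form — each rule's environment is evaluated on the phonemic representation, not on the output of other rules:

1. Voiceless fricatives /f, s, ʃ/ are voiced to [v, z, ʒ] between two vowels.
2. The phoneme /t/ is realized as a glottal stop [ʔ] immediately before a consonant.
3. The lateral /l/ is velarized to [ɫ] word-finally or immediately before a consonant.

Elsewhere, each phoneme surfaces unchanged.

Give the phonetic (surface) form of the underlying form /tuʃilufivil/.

/t/ — word-initial; rule 2 does not apply here → [t].
/u/ stays [u].
/ʃ/ (between /u/ and /i/): between two vowels, so rule 1 applies → [ʒ].
/i/ (between /ʃ/ and /l/) is unaffected → [i].
/l/ (between /i/ and /u/): rule 3 targets it, but not word-finally or immediately before a consonant → unchanged [l].
/u/ — not in any rule's target class → [u].
/f/ (between /u/ and /i/) occurs between two vowels → [v] by rule 1.
/i/ stays [i].
/v/ (between /i/ and /i/) is unaffected → [v].
/i/ stays [i].
/l/ (word-final): word-finally or immediately before a consonant, so rule 3 applies → [ɫ].

[tuʒiluviviɫ]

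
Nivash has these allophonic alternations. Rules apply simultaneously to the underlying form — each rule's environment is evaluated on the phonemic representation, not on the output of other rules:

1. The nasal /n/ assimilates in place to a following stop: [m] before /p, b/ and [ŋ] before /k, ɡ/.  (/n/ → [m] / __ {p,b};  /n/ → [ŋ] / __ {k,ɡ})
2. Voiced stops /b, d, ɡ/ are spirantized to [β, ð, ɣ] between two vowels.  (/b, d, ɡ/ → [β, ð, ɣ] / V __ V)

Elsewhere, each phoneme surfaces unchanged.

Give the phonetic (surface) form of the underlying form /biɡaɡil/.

[biɣaɣil]

/b/ (word-initial) is in the target of rule 2 but the environment (between two vowels) is not met → [b].
Rule 2 applies to /ɡ/ (between /i/ and /a/: between two vowels) → [ɣ].
/ɡ/ (between /a/ and /i/): between two vowels, so rule 2 applies → [ɣ].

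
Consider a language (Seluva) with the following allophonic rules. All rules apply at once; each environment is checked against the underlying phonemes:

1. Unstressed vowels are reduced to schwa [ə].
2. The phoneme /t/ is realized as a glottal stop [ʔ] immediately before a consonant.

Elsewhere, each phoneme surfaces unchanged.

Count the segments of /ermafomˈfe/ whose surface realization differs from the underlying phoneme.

Segments that undergo a rule: /e/ → [ə] (rule 1); /a/ → [ə] (rule 1); /o/ → [ə] (rule 1).
All other segments surface unchanged.

3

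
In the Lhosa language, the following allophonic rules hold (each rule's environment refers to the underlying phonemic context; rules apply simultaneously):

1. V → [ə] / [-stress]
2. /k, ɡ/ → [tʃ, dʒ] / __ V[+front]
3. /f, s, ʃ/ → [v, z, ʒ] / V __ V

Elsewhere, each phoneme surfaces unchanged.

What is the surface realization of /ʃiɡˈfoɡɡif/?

[ʃəɡˈfoɡdʒəf]

/ʃ/ (word-initial): rule 3 targets it, but not between two vowels → unchanged [ʃ].
/i/ (between /ʃ/ and /ɡ/): in an unstressed syllable, so rule 1 applies → [ə].
/ɡ/ — between /i/ and /f/; rule 2 does not apply here → [ɡ].
/f/ (between /ɡ/ and /o/) fails the environment for rule 3, so it stays [f].
/o/ (between /f/ and /ɡ/): rule 1 targets it, but not in an unstressed syllable → unchanged [o].
/ɡ/ (between /o/ and /ɡ/) is in the target of rule 2 but the environment (before a front vowel) is not met → [ɡ].
Rule 2 applies to /ɡ/ (between /ɡ/ and /i/: before a front vowel) → [dʒ].
/i/ meets the environment for rule 1 (in an unstressed syllable) → [ə].
/f/ (word-final): rule 3 targets it, but not between two vowels → unchanged [f].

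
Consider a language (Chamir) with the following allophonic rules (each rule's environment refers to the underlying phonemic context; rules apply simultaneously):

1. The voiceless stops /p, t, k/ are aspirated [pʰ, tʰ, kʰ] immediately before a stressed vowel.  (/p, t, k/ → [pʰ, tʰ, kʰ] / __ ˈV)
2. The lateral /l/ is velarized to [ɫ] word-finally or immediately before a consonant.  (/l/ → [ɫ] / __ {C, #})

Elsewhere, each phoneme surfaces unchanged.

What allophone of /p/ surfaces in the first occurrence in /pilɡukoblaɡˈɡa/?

[p]

/p/ (word-initial) fails the environment for rule 1, so it stays [p].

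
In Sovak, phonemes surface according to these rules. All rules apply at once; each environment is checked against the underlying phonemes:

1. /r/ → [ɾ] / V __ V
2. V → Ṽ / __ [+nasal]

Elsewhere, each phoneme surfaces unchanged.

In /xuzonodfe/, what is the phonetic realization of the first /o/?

/o/ (between /z/ and /n/): before a nasal consonant, so rule 2 applies → [õ].

[õ]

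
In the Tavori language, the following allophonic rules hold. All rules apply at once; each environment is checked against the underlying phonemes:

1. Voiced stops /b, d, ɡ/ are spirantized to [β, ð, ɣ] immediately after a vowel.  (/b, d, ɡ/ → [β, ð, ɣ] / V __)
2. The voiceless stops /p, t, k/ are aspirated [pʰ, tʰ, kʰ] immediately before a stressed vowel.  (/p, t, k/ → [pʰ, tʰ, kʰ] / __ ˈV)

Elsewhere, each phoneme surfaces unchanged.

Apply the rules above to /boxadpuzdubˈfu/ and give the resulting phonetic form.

[boxaðpuzduβˈfu]

/b/ (word-initial): rule 1 targets it, but not immediately after a vowel → unchanged [b].
/d/ (between /a/ and /p/): immediately after a vowel, so rule 1 applies → [ð].
/p/ — between /d/ and /u/; rule 2 does not apply here → [p].
/d/ (between /z/ and /u/) is in the target of rule 1 but the environment (immediately after a vowel) is not met → [d].
Rule 1 applies to /b/ (between /u/ and /f/: immediately after a vowel) → [β].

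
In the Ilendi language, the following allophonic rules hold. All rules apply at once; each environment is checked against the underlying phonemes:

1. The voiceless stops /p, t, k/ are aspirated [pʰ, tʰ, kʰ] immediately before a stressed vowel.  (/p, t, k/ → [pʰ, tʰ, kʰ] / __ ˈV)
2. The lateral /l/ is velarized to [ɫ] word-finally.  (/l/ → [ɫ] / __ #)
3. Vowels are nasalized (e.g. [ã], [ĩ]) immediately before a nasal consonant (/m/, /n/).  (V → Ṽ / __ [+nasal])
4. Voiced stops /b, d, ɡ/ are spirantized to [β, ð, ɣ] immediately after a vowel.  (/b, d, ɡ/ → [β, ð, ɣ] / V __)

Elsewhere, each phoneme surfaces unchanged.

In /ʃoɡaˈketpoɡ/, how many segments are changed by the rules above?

Segments that undergo a rule: /ɡ/ → [ɣ] (rule 4); /k/ → [kʰ] (rule 1); /ɡ/ → [ɣ] (rule 4).
All other segments surface unchanged.

3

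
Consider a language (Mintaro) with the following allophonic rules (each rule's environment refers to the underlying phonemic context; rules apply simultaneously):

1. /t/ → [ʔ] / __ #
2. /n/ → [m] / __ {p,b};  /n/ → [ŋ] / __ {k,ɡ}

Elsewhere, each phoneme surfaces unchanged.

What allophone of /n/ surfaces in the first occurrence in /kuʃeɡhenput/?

[m]

/n/ (between /e/ and /p/): before a labial or velar stop, so rule 2 applies → [m].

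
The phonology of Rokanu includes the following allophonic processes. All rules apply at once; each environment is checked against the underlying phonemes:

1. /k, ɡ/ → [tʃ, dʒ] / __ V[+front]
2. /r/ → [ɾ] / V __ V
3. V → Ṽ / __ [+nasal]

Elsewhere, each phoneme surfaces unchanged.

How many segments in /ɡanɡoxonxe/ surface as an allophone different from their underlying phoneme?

Segments that undergo a rule: /a/ → [ã] (rule 3); /o/ → [õ] (rule 3).
All other segments surface unchanged.

2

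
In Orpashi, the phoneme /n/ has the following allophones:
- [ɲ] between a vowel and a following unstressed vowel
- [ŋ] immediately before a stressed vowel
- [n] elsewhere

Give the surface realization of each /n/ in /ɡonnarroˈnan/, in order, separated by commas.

Occurrence 1 (position 3): no conditioning environment matches → elsewhere allophone [n].
Occurrence 2 (position 4): no conditioning environment matches → elsewhere allophone [n].
Occurrence 3 (position 9): immediately before a stressed vowel → [ŋ].
Occurrence 4 (position 11): no conditioning environment matches → elsewhere allophone [n].

[n], [n], [ŋ], [n]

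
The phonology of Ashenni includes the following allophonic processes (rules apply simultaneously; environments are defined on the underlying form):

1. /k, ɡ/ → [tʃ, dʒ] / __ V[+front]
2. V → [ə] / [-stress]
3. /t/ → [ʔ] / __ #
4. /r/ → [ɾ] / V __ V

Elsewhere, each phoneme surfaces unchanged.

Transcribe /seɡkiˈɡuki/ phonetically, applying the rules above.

/s/ stays [s].
/e/ meets the environment for rule 2 (in an unstressed syllable) → [ə].
/ɡ/ — between /e/ and /k/; rule 1 does not apply here → [ɡ].
/k/ (between /ɡ/ and /i/) occurs before a front vowel → [tʃ] by rule 1.
/i/ (between /k/ and /ɡ/): in an unstressed syllable, so rule 2 applies → [ə].
/ɡ/ (between /i/ and /u/) fails the environment for rule 1, so it stays [ɡ].
/u/ — between /ɡ/ and /k/; rule 2 does not apply here → [u].
/k/ (between /u/ and /i/) occurs before a front vowel → [tʃ] by rule 1.
/i/ (word-final): in an unstressed syllable, so rule 2 applies → [ə].

[səɡtʃəˈɡutʃə]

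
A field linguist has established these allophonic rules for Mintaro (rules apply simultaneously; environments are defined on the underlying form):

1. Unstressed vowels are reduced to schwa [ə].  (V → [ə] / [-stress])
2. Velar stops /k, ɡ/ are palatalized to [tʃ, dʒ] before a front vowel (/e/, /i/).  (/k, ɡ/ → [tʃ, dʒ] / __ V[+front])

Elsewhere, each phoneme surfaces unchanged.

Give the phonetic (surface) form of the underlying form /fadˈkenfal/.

[fədˈtʃenfəl]

/f/ (word-initial) is unaffected → [f].
/a/ — between /f/ and /d/, in an unstressed syllable — surfaces as [ə] (rule 1).
/d/ stays [d].
/k/ — between /d/ and /e/, before a front vowel — surfaces as [tʃ] (rule 2).
/e/ (between /k/ and /n/): rule 1 targets it, but not in an unstressed syllable → unchanged [e].
/n/ — not in any rule's target class → [n].
/f/ (between /n/ and /a/): no rule targets it → [f].
/a/ meets the environment for rule 1 (in an unstressed syllable) → [ə].
/l/ (word-final) is unaffected → [l].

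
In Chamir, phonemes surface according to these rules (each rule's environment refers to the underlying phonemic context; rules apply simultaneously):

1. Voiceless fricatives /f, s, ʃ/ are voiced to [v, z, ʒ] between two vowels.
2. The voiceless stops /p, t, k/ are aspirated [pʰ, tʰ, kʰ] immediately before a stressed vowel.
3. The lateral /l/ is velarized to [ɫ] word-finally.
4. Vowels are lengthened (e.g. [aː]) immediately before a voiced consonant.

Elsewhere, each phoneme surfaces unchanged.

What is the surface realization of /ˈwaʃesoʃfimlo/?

[ˈwaʒezoʃfiːmlo]

/w/ — not in any rule's target class → [w].
/a/ (between /w/ and /ʃ/): rule 4 targets it, but not before a voiced consonant → unchanged [a].
/ʃ/ (between /a/ and /e/) occurs between two vowels → [ʒ] by rule 1.
/e/ (between /ʃ/ and /s/) is in the target of rule 4 but the environment (before a voiced consonant) is not met → [e].
Rule 1 applies to /s/ (between /e/ and /o/: between two vowels) → [z].
/o/ (between /s/ and /ʃ/): rule 4 targets it, but not before a voiced consonant → unchanged [o].
/ʃ/ (between /o/ and /f/): rule 1 targets it, but not between two vowels → unchanged [ʃ].
/f/ (between /ʃ/ and /i/) fails the environment for rule 1, so it stays [f].
/i/ meets the environment for rule 4 (before a voiced consonant) → [iː].
/m/ (between /i/ and /l/): no rule targets it → [m].
/l/ (between /m/ and /o/): rule 3 targets it, but not word-finally → unchanged [l].
/o/ (word-final): rule 4 targets it, but not before a voiced consonant → unchanged [o].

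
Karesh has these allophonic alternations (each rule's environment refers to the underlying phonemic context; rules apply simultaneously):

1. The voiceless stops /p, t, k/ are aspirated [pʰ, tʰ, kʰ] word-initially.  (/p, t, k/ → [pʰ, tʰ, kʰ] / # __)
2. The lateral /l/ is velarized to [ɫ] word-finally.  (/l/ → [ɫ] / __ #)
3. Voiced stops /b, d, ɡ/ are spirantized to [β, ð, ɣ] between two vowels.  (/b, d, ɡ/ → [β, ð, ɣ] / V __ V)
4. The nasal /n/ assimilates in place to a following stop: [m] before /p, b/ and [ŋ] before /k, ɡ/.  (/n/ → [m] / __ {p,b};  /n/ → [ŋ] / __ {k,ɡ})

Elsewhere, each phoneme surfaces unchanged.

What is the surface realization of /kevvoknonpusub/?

/k/ (word-initial) occurs word-initially → [kʰ] by rule 1.
/e/ — not in any rule's target class → [e].
/v/ — not in any rule's target class → [v].
/v/ stays [v].
/o/ — not in any rule's target class → [o].
/k/ (between /o/ and /n/): rule 1 targets it, but not word-initially → unchanged [k].
/n/ (between /k/ and /o/): rule 4 targets it, but not before a labial or velar stop → unchanged [n].
/o/ (between /n/ and /n/) is unaffected → [o].
/n/ (between /o/ and /p/) occurs before a labial or velar stop → [m] by rule 4.
/p/ (between /n/ and /u/): rule 1 targets it, but not word-initially → unchanged [p].
/u/ stays [u].
/s/ stays [s].
/u/ stays [u].
/b/ (word-final) is in the target of rule 3 but the environment (between two vowels) is not met → [b].

[kʰevvoknompusub]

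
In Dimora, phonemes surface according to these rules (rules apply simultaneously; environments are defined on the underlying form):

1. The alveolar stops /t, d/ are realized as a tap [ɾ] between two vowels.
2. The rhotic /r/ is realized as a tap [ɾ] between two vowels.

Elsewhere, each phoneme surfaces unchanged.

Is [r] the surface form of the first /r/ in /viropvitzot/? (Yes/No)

/r/ (between /i/ and /o/) occurs between two vowels → [ɾ] by rule 2.
The actual realization is [ɾ], not [r].

No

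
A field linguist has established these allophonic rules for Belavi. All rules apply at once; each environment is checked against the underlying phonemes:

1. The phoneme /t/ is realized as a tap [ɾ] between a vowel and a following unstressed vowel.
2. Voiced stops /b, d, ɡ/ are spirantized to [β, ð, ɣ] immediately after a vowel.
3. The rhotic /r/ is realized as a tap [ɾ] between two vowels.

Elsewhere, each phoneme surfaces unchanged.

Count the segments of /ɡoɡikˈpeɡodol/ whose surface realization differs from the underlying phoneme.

3

Segments that undergo a rule: /ɡ/ → [ɣ] (rule 2); /ɡ/ → [ɣ] (rule 2); /d/ → [ð] (rule 2).
All other segments surface unchanged.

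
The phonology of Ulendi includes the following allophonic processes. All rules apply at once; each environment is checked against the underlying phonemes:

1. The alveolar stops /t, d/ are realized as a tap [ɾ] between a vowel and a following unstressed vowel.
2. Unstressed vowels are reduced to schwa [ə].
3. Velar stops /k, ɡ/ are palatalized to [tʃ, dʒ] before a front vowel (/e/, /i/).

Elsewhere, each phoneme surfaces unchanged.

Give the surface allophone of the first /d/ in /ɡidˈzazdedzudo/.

/d/ (between /i/ and /z/): rule 1 targets it, but not between a vowel and a following unstressed vowel → unchanged [d].

[d]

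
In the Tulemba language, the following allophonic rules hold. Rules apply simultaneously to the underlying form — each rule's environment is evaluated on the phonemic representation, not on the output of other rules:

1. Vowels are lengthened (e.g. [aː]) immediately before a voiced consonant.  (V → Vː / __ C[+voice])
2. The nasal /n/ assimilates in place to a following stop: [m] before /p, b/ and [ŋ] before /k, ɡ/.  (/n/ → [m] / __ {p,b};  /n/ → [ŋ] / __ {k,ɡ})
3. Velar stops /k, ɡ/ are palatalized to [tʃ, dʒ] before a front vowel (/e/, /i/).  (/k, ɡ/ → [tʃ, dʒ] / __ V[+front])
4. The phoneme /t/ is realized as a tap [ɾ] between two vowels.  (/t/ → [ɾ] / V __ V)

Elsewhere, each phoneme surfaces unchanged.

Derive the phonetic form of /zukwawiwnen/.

[zukwaːwiːwneːn]

/z/ (word-initial) is unaffected → [z].
/u/ — between /z/ and /k/; rule 1 does not apply here → [u].
/k/ (between /u/ and /w/): rule 3 targets it, but not before a front vowel → unchanged [k].
/w/ — not in any rule's target class → [w].
/a/ meets the environment for rule 1 (before a voiced consonant) → [aː].
/w/ (between /a/ and /i/): no rule targets it → [w].
/i/ meets the environment for rule 1 (before a voiced consonant) → [iː].
/w/ (between /i/ and /n/): no rule targets it → [w].
/n/ (between /w/ and /e/): rule 2 targets it, but not before a labial or velar stop → unchanged [n].
/e/ meets the environment for rule 1 (before a voiced consonant) → [eː].
/n/ (word-final): rule 2 targets it, but not before a labial or velar stop → unchanged [n].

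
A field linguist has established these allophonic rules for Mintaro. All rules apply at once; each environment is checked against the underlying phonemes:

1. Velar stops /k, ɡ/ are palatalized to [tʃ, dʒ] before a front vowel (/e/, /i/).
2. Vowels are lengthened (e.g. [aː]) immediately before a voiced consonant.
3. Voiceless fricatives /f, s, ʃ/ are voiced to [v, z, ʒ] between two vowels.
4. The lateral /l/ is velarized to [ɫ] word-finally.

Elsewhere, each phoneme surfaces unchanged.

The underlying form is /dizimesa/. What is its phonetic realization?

[diːziːmeza]

/d/ stays [d].
/i/ — between /d/ and /z/, before a voiced consonant — surfaces as [iː] (rule 2).
/z/ — not in any rule's target class → [z].
/i/ meets the environment for rule 2 (before a voiced consonant) → [iː].
/m/ — not in any rule's target class → [m].
/e/ (between /m/ and /s/): rule 2 targets it, but not before a voiced consonant → unchanged [e].
Rule 3 applies to /s/ (between /e/ and /a/: between two vowels) → [z].
/a/ — word-final; rule 2 does not apply here → [a].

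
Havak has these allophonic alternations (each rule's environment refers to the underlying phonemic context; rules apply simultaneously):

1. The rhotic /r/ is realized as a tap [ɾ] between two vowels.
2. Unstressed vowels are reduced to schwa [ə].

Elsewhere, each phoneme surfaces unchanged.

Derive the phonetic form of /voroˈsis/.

/v/ — not in any rule's target class → [v].
/o/ (between /v/ and /r/) occurs in an unstressed syllable → [ə] by rule 2.
/r/ meets the environment for rule 1 (between two vowels) → [ɾ].
/o/ — between /r/ and /s/, in an unstressed syllable — surfaces as [ə] (rule 2).
/s/ (between /o/ and /i/) is unaffected → [s].
/i/ — between /s/ and /s/; rule 2 does not apply here → [i].
/s/ stays [s].

[vəɾəˈsis]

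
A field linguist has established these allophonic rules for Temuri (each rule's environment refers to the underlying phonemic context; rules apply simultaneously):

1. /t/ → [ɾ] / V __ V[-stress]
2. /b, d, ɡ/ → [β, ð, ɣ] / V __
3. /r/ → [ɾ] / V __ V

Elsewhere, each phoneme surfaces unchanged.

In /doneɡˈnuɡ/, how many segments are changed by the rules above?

2

Segments that undergo a rule: /ɡ/ → [ɣ] (rule 2); /ɡ/ → [ɣ] (rule 2).
All other segments surface unchanged.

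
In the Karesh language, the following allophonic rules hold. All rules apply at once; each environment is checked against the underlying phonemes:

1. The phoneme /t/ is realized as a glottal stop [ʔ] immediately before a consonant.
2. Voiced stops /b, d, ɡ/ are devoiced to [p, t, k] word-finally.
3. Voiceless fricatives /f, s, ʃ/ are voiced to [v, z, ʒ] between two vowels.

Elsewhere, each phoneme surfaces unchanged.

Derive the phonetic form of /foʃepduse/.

/f/ (word-initial): rule 3 targets it, but not between two vowels → unchanged [f].
/o/ (between /f/ and /ʃ/) is unaffected → [o].
/ʃ/ meets the environment for rule 3 (between two vowels) → [ʒ].
/e/ — not in any rule's target class → [e].
/p/ — not in any rule's target class → [p].
/d/ (between /p/ and /u/) is in the target of rule 2 but the environment (word-finally) is not met → [d].
/u/ — not in any rule's target class → [u].
Rule 3 applies to /s/ (between /u/ and /e/: between two vowels) → [z].
/e/ — not in any rule's target class → [e].

[foʒepduze]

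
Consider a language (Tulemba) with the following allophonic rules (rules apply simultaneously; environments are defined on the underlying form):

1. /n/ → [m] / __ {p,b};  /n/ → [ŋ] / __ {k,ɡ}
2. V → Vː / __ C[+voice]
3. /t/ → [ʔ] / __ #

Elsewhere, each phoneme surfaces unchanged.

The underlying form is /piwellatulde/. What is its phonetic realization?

[piːweːllatuːlde]

/p/ (word-initial): no rule targets it → [p].
/i/ (between /p/ and /w/) occurs before a voiced consonant → [iː] by rule 2.
/w/ — not in any rule's target class → [w].
/e/ meets the environment for rule 2 (before a voiced consonant) → [eː].
/l/ — not in any rule's target class → [l].
/l/ (between /l/ and /a/) is unaffected → [l].
/a/ (between /l/ and /t/): rule 2 targets it, but not before a voiced consonant → unchanged [a].
/t/ (between /a/ and /u/) fails the environment for rule 3, so it stays [t].
/u/ (between /t/ and /l/): before a voiced consonant, so rule 2 applies → [uː].
/l/ (between /u/ and /d/) is unaffected → [l].
/d/ (between /l/ and /e/): no rule targets it → [d].
/e/ (word-final): rule 2 targets it, but not before a voiced consonant → unchanged [e].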